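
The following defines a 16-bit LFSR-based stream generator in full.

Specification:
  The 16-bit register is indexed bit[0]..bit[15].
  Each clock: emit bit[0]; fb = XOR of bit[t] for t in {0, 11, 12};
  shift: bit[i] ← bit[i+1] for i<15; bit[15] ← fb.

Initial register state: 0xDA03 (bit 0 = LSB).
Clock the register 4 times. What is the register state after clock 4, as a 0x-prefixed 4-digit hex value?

reg_0 = 0xDA03
clock 1: out=1, reg = 0xED01
clock 2: out=1, reg = 0x7680
clock 3: out=0, reg = 0xBB40
clock 4: out=0, reg = 0x5DA0

0x5DA0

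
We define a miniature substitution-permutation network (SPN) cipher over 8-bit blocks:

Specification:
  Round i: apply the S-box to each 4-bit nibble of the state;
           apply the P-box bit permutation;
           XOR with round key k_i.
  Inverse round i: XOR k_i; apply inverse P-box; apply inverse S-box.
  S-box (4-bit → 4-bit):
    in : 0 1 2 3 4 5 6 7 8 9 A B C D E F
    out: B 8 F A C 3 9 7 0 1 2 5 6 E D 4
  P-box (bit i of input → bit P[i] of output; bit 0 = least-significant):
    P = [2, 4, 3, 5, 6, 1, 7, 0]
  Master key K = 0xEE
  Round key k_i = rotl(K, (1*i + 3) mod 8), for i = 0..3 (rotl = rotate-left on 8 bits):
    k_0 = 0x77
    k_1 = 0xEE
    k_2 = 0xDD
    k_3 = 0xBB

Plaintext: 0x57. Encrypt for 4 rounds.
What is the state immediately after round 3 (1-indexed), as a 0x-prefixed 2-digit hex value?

0x1A

s_0 = plaintext = 0x57
s_1 = Round(s_0, k_0) = 0x29
s_2 = Round(s_1, k_1) = 0x29
s_3 = Round(s_2, k_2) = 0x1A
s_4 = Round(s_3, k_3) = 0xAA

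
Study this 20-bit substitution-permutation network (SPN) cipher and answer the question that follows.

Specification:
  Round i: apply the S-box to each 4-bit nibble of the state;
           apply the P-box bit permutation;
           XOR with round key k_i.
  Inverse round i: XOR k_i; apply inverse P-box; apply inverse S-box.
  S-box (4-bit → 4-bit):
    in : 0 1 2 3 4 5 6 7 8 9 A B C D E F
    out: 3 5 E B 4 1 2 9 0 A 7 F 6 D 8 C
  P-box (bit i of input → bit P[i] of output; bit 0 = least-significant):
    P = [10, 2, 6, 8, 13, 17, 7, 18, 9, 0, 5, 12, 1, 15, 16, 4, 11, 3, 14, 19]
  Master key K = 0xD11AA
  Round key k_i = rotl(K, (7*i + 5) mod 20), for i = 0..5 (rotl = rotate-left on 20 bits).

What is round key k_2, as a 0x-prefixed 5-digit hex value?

0x688D5

K = 0xD11AA
k_0 = rotl(K, (7*0+5) mod 20) = rotl(K, 5) = 0x2355A
k_1 = rotl(K, (7*1+5) mod 20) = rotl(K, 12) = 0xAAD11
k_2 = rotl(K, (7*2+5) mod 20) = rotl(K, 19) = 0x688D5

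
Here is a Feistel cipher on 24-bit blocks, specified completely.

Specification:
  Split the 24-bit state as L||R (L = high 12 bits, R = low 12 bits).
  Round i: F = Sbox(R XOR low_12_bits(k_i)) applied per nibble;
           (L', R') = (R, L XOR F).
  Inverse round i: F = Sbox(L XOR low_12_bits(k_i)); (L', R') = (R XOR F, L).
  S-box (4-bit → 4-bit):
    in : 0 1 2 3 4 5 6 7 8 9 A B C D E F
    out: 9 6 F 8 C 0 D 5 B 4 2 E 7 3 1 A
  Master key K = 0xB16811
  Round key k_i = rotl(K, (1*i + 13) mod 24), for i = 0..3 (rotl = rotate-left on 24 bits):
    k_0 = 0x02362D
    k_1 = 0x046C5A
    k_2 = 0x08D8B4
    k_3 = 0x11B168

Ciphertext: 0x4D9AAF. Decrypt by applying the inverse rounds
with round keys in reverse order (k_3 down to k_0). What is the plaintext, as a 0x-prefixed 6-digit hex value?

s_0 = ciphertext = 0x4D9AAF
s_1 = InvRound(s_0, k_3) = 0xA494D9
s_2 = InvRound(s_1, k_2) = 0xB7AA49
s_3 = InvRound(s_2, k_1) = 0xFB0B7A
s_4 = InvRound(s_3, k_0) = 0xF39FB0

0xF39FB0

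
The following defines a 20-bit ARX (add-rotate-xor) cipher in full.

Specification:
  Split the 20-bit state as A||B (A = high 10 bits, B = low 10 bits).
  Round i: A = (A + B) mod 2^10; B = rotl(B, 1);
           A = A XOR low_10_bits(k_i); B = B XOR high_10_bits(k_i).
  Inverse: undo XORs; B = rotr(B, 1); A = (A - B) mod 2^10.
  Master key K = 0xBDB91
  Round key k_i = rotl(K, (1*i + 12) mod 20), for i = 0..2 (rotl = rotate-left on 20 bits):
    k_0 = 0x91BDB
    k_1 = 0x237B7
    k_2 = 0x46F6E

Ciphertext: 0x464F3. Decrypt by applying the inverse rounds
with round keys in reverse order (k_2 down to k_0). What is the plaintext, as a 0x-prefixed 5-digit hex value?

0xF983D

s_0 = ciphertext = 0x464F3
s_1 = InvRound(s_0, k_2) = 0x60CF4
s_2 = InvRound(s_1, k_1) = 0xFE23C
s_3 = InvRound(s_2, k_0) = 0xF983D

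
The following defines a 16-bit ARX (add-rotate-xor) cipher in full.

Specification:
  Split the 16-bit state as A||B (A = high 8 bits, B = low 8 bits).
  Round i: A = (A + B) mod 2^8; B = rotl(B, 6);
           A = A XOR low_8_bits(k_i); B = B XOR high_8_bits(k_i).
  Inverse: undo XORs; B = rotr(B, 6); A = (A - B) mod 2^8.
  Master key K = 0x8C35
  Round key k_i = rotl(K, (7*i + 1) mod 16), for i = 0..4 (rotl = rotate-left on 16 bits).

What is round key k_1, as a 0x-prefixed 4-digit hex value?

0x358C

K = 0x8C35
k_0 = rotl(K, (7*0+1) mod 16) = rotl(K, 1) = 0x186B
k_1 = rotl(K, (7*1+1) mod 16) = rotl(K, 8) = 0x358C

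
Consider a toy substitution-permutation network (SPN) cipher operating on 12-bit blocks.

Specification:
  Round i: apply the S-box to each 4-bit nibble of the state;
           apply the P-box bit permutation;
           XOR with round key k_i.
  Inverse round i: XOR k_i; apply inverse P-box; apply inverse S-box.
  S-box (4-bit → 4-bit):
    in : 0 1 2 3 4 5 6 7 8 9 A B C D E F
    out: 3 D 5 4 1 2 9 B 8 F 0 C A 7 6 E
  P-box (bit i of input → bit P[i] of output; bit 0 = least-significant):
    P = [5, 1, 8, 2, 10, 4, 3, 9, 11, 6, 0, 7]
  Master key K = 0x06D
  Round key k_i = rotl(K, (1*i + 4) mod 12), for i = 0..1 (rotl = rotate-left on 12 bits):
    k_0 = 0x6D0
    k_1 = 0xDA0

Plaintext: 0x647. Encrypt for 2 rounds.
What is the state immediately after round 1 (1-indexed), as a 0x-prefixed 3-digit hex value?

0xA76

s_0 = plaintext = 0x647
s_1 = Round(s_0, k_0) = 0xA76
s_2 = Round(s_1, k_1) = 0xB94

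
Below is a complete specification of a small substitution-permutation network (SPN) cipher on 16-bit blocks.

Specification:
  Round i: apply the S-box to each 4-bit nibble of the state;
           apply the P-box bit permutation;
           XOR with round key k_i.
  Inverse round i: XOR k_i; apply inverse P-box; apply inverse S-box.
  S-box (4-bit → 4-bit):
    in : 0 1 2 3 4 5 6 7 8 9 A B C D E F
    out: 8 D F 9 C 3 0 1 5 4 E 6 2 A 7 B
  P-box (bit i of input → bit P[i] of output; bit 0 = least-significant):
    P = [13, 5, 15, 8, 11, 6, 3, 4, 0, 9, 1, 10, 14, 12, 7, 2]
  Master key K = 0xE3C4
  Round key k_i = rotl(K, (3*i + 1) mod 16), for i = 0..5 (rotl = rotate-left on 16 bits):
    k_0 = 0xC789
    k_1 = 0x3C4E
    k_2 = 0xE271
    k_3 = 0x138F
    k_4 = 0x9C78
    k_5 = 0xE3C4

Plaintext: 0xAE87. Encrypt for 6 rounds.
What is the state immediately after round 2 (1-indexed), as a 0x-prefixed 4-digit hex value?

0x6A5A

s_0 = plaintext = 0xAE87
s_1 = Round(s_0, k_0) = 0xFD06
s_2 = Round(s_1, k_1) = 0x6A5A
s_3 = Round(s_2, k_2) = 0x6D13
s_4 = Round(s_3, k_3) = 0x3C97
s_5 = Round(s_4, k_4) = 0xFE74
s_6 = Round(s_5, k_5) = 0x38C3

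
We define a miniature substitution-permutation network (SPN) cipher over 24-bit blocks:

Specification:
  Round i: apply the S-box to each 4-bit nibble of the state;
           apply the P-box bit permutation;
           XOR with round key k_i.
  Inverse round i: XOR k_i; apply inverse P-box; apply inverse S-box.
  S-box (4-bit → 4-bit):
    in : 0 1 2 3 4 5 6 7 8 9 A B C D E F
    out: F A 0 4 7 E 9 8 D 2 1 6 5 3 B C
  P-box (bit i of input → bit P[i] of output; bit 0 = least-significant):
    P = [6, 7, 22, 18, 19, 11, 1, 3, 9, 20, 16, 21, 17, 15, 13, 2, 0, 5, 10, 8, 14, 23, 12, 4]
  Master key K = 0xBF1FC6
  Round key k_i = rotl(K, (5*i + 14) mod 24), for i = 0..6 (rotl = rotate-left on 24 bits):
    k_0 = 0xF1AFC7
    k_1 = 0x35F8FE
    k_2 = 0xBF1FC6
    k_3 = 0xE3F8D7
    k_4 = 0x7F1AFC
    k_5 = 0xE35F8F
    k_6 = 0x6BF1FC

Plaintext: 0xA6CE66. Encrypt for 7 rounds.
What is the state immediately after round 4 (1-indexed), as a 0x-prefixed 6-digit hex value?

s_0 = plaintext = 0xA6CE66
s_1 = Round(s_0, k_0) = 0xCFCC8E
s_2 = Round(s_1, k_1) = 0x3A8F34
s_3 = Round(s_2, k_2) = 0xDC2F01
s_4 = Round(s_3, k_3) = 0x4EB45C
s_5 = Round(s_4, k_4) = 0xAEE197
s_6 = Round(s_5, k_5) = 0xD596AA
s_7 = Round(s_6, k_6) = 0xC3369C

0x4EB45C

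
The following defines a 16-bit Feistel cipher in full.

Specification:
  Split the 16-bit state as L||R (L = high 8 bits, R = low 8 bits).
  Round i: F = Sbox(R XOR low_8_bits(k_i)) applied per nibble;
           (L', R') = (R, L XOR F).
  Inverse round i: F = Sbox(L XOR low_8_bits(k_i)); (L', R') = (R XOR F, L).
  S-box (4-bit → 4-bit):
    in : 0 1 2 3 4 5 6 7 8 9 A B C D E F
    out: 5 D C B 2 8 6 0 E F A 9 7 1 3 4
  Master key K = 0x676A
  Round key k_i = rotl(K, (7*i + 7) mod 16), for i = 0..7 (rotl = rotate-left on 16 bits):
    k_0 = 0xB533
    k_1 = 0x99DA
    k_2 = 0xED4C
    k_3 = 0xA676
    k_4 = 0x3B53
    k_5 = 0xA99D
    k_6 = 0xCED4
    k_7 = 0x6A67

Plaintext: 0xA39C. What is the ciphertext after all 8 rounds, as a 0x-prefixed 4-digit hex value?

s_0 = plaintext = 0xA39C
s_1 = Round(s_0, k_0) = 0x9C07
s_2 = Round(s_1, k_1) = 0x078D
s_3 = Round(s_2, k_2) = 0x8D7A
s_4 = Round(s_3, k_3) = 0x7ADA
s_5 = Round(s_4, k_4) = 0xDA95
s_6 = Round(s_5, k_5) = 0x9584
s_7 = Round(s_6, k_6) = 0x8410
s_8 = Round(s_7, k_7) = 0x1084

0x1084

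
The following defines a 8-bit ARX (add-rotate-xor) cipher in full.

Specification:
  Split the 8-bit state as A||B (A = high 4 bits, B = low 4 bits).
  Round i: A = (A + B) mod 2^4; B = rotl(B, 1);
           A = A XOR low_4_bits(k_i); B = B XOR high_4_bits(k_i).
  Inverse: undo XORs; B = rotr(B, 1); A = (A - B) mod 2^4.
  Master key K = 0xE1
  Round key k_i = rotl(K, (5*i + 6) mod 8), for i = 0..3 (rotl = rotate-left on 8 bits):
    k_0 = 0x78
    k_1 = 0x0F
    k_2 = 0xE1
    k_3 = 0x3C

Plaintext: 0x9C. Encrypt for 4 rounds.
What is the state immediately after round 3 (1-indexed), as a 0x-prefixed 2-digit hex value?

0x05

s_0 = plaintext = 0x9C
s_1 = Round(s_0, k_0) = 0xDE
s_2 = Round(s_1, k_1) = 0x4D
s_3 = Round(s_2, k_2) = 0x05
s_4 = Round(s_3, k_3) = 0x99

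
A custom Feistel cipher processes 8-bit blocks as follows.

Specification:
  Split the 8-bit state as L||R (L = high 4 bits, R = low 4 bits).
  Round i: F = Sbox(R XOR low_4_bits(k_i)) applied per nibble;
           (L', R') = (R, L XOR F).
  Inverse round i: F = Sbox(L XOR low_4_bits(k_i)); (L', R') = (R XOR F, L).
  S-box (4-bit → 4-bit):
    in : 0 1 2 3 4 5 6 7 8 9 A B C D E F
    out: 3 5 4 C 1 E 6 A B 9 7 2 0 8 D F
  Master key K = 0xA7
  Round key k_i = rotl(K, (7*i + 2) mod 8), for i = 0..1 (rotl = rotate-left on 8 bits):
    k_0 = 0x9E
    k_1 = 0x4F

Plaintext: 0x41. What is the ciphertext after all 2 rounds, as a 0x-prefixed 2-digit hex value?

s_0 = plaintext = 0x41
s_1 = Round(s_0, k_0) = 0x1B
s_2 = Round(s_1, k_1) = 0xB0

0xB0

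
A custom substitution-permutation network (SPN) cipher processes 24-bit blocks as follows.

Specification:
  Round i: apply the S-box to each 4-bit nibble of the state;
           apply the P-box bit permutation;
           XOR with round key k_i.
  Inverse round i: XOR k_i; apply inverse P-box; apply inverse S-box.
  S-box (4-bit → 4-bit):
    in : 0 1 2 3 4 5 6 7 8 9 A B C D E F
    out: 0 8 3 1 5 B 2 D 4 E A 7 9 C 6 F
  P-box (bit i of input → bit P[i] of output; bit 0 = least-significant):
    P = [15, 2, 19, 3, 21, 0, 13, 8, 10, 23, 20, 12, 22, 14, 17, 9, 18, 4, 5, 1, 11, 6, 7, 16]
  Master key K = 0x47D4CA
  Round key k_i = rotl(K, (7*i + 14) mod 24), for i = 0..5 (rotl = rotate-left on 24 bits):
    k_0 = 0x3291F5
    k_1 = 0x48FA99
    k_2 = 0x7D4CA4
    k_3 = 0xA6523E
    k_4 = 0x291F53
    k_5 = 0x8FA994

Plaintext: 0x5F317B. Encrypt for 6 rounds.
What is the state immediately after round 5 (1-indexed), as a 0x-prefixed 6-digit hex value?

0xA16415

s_0 = plaintext = 0x5F317B
s_1 = Round(s_0, k_0) = 0x5F2883
s_2 = Round(s_1, k_1) = 0x1D12EB
s_3 = Round(s_2, k_2) = 0xF4EA83
s_4 = Round(s_3, k_3) = 0x21AADE
s_5 = Round(s_4, k_4) = 0xA16415
s_6 = Round(s_5, k_5) = 0x9E6CDA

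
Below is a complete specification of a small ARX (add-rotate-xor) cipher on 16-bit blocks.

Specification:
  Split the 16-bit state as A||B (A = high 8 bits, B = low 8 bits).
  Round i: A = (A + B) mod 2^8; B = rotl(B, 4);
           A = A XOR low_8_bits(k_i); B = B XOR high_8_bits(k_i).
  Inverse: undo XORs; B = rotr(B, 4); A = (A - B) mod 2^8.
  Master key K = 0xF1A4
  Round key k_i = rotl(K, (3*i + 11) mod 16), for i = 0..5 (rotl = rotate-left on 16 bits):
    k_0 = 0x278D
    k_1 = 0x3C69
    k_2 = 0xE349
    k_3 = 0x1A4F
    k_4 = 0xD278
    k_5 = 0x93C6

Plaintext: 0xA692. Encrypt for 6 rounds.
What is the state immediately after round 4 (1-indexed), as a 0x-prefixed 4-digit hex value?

0xB2F8

s_0 = plaintext = 0xA692
s_1 = Round(s_0, k_0) = 0xB50E
s_2 = Round(s_1, k_1) = 0xAADC
s_3 = Round(s_2, k_2) = 0xCF2E
s_4 = Round(s_3, k_3) = 0xB2F8
s_5 = Round(s_4, k_4) = 0xD25D
s_6 = Round(s_5, k_5) = 0xE946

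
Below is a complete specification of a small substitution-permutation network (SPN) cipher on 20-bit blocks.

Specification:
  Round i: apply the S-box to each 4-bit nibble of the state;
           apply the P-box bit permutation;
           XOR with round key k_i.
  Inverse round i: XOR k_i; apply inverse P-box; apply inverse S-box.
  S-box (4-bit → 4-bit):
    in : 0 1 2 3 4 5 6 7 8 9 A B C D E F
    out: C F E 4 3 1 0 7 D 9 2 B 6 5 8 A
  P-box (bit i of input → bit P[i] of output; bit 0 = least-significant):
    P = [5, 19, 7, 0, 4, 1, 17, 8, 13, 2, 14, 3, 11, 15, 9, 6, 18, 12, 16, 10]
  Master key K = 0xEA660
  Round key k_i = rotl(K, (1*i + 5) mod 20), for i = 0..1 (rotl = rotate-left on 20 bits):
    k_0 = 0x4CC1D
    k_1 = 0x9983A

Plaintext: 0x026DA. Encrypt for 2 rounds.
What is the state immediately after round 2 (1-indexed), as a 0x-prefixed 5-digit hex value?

s_0 = plaintext = 0x026DA
s_1 = Round(s_0, k_0) = 0xF4A4D
s_2 = Round(s_1, k_1) = 0x9048C

0x9048C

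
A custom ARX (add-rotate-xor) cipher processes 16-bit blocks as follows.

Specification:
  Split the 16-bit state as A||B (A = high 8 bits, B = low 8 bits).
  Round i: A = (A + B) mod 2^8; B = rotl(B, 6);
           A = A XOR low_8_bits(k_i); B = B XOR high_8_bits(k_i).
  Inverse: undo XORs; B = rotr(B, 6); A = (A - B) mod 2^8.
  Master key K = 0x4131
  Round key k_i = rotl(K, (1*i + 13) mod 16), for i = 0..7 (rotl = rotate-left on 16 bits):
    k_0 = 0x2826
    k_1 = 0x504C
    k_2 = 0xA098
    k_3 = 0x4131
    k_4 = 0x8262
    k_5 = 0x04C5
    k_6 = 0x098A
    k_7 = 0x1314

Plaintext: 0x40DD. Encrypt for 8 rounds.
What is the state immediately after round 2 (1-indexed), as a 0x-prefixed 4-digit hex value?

0xD687

s_0 = plaintext = 0x40DD
s_1 = Round(s_0, k_0) = 0x3B5F
s_2 = Round(s_1, k_1) = 0xD687
s_3 = Round(s_2, k_2) = 0xC541
s_4 = Round(s_3, k_3) = 0x3711
s_5 = Round(s_4, k_4) = 0x2AC6
s_6 = Round(s_5, k_5) = 0x35B5
s_7 = Round(s_6, k_6) = 0x6064
s_8 = Round(s_7, k_7) = 0xD00A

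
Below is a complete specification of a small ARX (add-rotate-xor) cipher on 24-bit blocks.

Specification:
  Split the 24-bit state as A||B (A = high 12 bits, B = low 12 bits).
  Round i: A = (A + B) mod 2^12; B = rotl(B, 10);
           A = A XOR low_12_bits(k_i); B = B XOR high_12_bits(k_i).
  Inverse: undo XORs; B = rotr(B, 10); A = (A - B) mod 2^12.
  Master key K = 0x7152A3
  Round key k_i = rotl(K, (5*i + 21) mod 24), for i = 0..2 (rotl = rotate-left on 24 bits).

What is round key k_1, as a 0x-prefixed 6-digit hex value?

0xC54A8D

K = 0x7152A3
k_0 = rotl(K, (5*0+21) mod 24) = rotl(K, 21) = 0x6E2A54
k_1 = rotl(K, (5*1+21) mod 24) = rotl(K, 2) = 0xC54A8D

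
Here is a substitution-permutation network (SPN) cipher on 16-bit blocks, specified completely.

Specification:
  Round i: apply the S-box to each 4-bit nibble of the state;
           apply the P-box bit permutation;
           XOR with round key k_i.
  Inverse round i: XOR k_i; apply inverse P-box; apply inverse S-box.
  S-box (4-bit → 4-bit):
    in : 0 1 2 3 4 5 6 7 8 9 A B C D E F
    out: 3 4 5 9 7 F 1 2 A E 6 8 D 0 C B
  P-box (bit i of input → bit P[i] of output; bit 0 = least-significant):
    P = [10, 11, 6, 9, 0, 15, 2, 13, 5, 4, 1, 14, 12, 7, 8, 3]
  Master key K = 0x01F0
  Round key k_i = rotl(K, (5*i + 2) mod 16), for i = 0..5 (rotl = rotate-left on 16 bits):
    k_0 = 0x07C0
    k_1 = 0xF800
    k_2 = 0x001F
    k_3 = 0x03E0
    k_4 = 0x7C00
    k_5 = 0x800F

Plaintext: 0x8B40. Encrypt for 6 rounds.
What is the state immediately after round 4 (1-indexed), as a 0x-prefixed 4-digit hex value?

s_0 = plaintext = 0x8B40
s_1 = Round(s_0, k_0) = 0xCB4D
s_2 = Round(s_1, k_1) = 0x290D
s_3 = Round(s_2, k_2) = 0xD10C
s_4 = Round(s_3, k_3) = 0x85A3
s_5 = Round(s_4, k_4) = 0xBABE
s_6 = Round(s_5, k_5) = 0xA255

0x85A3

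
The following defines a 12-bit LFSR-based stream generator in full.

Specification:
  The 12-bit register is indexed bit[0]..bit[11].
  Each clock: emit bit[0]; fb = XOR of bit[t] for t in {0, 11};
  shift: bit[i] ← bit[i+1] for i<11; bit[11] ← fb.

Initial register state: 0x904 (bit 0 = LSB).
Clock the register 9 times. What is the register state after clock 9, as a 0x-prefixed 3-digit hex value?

reg_0 = 0x904
clock 1: out=0, reg = 0xC82
clock 2: out=0, reg = 0xE41
clock 3: out=1, reg = 0x720
clock 4: out=0, reg = 0x390
clock 5: out=0, reg = 0x1C8
clock 6: out=0, reg = 0x0E4
clock 7: out=0, reg = 0x072
clock 8: out=0, reg = 0x039
clock 9: out=1, reg = 0x81C

0x81C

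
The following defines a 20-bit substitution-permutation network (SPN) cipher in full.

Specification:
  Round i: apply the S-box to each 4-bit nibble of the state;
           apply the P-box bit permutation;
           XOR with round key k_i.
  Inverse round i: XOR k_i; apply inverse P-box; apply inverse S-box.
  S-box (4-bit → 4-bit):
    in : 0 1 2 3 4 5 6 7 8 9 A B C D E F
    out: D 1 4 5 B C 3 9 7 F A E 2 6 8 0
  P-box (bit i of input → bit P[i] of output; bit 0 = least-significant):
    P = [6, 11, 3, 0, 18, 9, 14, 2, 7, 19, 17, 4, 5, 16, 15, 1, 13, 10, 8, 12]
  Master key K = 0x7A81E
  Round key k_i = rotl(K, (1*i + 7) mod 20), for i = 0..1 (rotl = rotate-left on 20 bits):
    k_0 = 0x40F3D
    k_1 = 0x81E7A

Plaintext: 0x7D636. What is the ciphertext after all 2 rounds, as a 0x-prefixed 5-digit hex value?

s_0 = plaintext = 0x7D636
s_1 = Round(s_0, k_0) = 0x9F7FD
s_2 = Round(s_1, k_1) = 0x823E2

0x823E2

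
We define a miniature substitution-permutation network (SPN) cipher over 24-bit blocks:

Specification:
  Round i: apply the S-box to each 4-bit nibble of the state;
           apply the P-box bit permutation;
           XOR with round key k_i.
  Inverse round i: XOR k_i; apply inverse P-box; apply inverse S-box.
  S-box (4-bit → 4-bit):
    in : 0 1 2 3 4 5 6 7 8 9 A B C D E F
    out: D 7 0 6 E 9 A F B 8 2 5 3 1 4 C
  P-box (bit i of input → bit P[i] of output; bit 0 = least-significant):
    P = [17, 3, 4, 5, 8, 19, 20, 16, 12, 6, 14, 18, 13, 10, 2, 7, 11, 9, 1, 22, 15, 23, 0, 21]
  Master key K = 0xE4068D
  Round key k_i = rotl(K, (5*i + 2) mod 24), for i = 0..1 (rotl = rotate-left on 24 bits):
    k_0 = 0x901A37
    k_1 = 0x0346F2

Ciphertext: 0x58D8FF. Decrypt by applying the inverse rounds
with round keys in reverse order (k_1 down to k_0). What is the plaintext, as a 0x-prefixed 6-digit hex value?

s_0 = ciphertext = 0x58D8FF
s_1 = InvRound(s_0, k_1) = 0xB83D4C
s_2 = InvRound(s_1, k_0) = 0xF3CAC4

0xF3CAC4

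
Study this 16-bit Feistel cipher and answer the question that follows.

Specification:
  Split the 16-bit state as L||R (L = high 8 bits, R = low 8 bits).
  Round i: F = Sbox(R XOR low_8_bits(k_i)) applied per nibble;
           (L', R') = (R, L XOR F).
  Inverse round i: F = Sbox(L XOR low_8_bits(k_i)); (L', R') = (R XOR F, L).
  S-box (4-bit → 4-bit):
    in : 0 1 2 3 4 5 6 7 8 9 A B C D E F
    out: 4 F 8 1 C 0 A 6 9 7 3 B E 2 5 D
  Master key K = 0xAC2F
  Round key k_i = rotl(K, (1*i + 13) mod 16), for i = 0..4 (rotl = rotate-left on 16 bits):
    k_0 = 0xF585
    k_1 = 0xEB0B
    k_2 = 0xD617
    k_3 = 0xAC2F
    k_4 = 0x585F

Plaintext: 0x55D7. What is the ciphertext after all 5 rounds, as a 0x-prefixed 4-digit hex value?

s_0 = plaintext = 0x55D7
s_1 = Round(s_0, k_0) = 0xD75D
s_2 = Round(s_1, k_1) = 0x5DDD
s_3 = Round(s_2, k_2) = 0xDDBE
s_4 = Round(s_3, k_3) = 0xBEA2
s_5 = Round(s_4, k_4) = 0xA26C

0xA26C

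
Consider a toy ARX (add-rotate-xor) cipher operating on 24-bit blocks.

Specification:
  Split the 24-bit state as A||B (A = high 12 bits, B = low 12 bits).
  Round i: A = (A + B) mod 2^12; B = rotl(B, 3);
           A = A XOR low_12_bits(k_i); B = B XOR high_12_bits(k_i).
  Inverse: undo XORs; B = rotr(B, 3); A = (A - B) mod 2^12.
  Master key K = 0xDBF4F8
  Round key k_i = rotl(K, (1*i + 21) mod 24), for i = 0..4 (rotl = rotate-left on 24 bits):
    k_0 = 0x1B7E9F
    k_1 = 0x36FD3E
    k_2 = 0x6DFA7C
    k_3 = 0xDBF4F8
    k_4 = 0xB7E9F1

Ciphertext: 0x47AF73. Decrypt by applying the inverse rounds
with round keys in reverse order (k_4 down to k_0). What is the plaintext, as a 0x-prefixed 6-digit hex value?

s_0 = ciphertext = 0x47AF73
s_1 = InvRound(s_0, k_4) = 0x30AA81
s_2 = InvRound(s_1, k_3) = 0xB0BCE7
s_3 = InvRound(s_2, k_2) = 0x030147
s_4 = InvRound(s_3, k_1) = 0xCC9045
s_5 = InvRound(s_4, k_0) = 0xE1843E

0xE1843E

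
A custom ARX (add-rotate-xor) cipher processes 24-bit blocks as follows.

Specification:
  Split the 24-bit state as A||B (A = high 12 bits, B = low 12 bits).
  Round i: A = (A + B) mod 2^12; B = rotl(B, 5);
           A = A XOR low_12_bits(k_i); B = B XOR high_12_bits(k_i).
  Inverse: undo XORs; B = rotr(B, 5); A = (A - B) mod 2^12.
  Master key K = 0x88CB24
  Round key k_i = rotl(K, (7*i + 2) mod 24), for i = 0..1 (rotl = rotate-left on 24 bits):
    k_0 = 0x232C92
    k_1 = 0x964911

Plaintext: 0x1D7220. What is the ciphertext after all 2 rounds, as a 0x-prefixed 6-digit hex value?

0xC8AFA8

s_0 = plaintext = 0x1D7220
s_1 = Round(s_0, k_0) = 0xF65636
s_2 = Round(s_1, k_1) = 0xC8AFA8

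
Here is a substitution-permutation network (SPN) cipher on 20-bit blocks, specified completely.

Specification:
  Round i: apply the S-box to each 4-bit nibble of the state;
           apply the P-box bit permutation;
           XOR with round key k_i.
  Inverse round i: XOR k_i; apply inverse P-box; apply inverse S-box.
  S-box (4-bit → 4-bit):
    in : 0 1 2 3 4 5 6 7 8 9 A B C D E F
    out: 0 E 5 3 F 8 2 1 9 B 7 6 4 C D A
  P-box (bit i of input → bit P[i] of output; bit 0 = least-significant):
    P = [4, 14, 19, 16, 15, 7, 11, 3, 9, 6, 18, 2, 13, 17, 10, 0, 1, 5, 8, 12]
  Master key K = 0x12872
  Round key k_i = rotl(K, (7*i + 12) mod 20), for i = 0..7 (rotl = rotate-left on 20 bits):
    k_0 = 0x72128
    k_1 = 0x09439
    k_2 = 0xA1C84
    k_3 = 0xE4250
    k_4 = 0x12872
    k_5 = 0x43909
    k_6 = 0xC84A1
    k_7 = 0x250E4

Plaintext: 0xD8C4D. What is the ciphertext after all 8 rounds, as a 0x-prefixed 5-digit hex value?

s_0 = plaintext = 0xD8C4D
s_1 = Round(s_0, k_0) = 0xA98A1
s_2 = Round(s_1, k_1) = 0xB7F9E
s_3 = Round(s_2, k_2) = 0x3BD78
s_4 = Round(s_3, k_3) = 0x9C666
s_5 = Round(s_4, k_4) = 0x17C90
s_6 = Round(s_5, k_5) = 0x088A1
s_7 = Round(s_6, k_6) = 0x56E24
s_8 = Round(s_7, k_7) = 0xD8AF0

0xD8AF0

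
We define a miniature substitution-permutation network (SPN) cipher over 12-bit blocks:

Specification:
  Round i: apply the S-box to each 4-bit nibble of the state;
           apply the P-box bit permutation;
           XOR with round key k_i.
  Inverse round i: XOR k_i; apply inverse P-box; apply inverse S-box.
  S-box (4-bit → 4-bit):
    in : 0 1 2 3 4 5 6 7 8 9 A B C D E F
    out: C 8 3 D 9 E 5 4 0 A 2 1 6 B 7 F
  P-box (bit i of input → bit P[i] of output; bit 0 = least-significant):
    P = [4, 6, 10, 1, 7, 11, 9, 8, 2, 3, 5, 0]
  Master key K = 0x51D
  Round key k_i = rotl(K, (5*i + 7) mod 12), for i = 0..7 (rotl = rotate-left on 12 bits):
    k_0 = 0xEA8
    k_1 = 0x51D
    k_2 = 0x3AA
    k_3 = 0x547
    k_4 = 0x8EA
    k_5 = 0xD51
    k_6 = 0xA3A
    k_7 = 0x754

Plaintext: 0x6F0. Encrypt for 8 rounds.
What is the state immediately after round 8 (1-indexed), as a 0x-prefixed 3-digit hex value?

0x330

s_0 = plaintext = 0x6F0
s_1 = Round(s_0, k_0) = 0x10E
s_2 = Round(s_1, k_1) = 0x24C
s_3 = Round(s_2, k_2) = 0x666
s_4 = Round(s_3, k_3) = 0x3F3
s_5 = Round(s_4, k_4) = 0x75D
s_6 = Round(s_5, k_5) = 0x623
s_7 = Round(s_6, k_6) = 0x68C
s_8 = Round(s_7, k_7) = 0x330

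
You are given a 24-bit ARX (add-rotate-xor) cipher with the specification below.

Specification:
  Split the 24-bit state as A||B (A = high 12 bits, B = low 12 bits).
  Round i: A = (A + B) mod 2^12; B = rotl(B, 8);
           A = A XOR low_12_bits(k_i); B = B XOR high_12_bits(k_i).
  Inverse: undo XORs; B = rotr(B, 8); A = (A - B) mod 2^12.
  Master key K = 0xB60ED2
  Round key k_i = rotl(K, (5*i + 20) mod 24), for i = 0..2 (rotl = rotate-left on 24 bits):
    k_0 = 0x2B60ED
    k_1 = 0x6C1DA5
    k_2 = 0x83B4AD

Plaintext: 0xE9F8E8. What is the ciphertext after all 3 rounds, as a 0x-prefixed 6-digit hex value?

0xEC4ADD

s_0 = plaintext = 0xE9F8E8
s_1 = Round(s_0, k_0) = 0x76AA38
s_2 = Round(s_1, k_1) = 0xC07E62
s_3 = Round(s_2, k_2) = 0xEC4ADD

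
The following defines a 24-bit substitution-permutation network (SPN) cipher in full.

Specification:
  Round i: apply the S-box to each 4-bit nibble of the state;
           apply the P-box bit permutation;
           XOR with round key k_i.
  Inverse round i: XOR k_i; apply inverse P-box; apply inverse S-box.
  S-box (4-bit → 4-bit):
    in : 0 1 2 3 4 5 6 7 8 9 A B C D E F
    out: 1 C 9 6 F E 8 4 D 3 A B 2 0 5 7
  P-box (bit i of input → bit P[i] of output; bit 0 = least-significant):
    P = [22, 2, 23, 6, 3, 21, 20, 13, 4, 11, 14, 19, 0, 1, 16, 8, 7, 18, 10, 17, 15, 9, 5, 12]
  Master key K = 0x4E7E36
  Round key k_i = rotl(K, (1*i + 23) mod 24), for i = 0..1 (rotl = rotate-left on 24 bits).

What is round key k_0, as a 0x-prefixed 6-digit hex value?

K = 0x4E7E36
k_0 = rotl(K, (1*0+23) mod 24) = rotl(K, 23) = 0x273F1B

0x273F1B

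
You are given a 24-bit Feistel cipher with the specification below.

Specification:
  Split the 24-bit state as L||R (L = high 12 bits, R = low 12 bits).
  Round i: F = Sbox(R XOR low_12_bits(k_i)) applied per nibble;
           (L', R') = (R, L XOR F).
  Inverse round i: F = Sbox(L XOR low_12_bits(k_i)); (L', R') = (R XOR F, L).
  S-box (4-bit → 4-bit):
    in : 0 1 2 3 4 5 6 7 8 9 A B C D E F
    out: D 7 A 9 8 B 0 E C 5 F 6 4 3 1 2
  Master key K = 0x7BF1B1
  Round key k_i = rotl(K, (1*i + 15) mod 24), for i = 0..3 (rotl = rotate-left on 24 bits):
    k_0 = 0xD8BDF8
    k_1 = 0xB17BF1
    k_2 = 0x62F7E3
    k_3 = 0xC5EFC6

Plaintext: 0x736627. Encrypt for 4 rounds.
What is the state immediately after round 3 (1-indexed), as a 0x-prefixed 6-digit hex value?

s_0 = plaintext = 0x736627
s_1 = Round(s_0, k_0) = 0x627104
s_2 = Round(s_1, k_1) = 0x10490C
s_3 = Round(s_2, k_2) = 0x90C016
s_4 = Round(s_3, k_3) = 0x016B31

0x90C016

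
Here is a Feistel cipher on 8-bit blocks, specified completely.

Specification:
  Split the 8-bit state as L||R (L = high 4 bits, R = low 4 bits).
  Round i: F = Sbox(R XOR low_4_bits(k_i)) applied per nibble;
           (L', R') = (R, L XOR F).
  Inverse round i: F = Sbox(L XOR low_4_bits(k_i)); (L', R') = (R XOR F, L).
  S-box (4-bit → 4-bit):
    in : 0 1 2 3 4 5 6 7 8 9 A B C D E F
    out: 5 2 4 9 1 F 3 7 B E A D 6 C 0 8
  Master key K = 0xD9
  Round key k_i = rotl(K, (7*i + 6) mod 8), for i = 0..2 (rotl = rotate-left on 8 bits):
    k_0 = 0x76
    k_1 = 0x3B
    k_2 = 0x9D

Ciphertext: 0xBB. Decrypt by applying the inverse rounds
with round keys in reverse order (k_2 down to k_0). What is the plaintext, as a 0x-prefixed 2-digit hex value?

0x92

s_0 = ciphertext = 0xBB
s_1 = InvRound(s_0, k_2) = 0x8B
s_2 = InvRound(s_1, k_1) = 0x28
s_3 = InvRound(s_2, k_0) = 0x92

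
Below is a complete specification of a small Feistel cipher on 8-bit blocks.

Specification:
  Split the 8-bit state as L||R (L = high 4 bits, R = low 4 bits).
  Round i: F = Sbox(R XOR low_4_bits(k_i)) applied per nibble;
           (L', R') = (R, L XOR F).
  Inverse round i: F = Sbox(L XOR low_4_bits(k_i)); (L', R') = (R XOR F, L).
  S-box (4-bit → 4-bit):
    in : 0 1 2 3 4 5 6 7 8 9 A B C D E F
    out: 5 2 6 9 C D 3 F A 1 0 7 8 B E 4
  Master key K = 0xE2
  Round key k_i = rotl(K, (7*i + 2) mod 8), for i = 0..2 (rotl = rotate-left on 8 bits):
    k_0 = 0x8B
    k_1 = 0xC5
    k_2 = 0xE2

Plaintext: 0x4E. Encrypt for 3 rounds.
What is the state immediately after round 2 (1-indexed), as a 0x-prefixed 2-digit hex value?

s_0 = plaintext = 0x4E
s_1 = Round(s_0, k_0) = 0xE9
s_2 = Round(s_1, k_1) = 0x96
s_3 = Round(s_2, k_2) = 0x65

0x96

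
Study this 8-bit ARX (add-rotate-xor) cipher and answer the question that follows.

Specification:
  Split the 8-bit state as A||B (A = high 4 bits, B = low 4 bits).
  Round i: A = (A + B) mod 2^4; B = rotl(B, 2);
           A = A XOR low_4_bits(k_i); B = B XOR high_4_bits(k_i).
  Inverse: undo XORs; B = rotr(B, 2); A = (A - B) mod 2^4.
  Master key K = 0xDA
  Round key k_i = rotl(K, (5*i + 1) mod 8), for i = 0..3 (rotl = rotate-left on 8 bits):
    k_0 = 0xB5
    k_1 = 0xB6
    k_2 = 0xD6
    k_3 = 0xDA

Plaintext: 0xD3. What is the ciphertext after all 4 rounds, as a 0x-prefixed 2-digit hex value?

s_0 = plaintext = 0xD3
s_1 = Round(s_0, k_0) = 0x57
s_2 = Round(s_1, k_1) = 0xA6
s_3 = Round(s_2, k_2) = 0x64
s_4 = Round(s_3, k_3) = 0x0C

0x0C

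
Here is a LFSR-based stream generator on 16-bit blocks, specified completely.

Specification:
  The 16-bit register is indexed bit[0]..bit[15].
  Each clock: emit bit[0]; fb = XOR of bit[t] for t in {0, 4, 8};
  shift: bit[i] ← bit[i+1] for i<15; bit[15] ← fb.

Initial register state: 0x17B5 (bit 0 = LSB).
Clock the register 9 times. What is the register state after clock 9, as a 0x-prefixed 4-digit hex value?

0xEC8B

reg_0 = 0x17B5
clock 1: out=1, reg = 0x8BDA
clock 2: out=0, reg = 0x45ED
clock 3: out=1, reg = 0x22F6
clock 4: out=0, reg = 0x917B
clock 5: out=1, reg = 0xC8BD
clock 6: out=1, reg = 0x645E
clock 7: out=0, reg = 0xB22F
clock 8: out=1, reg = 0xD917
clock 9: out=1, reg = 0xEC8B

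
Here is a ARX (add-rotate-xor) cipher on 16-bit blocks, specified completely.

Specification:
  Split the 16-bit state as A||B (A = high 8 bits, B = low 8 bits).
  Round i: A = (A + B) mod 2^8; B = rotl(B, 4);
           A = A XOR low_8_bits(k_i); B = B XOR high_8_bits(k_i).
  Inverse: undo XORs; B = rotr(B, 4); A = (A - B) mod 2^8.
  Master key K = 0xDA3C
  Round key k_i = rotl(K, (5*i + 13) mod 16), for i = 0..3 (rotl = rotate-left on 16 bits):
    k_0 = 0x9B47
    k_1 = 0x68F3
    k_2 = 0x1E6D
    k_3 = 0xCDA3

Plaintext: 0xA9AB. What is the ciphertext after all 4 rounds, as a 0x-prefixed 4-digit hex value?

0x4656

s_0 = plaintext = 0xA9AB
s_1 = Round(s_0, k_0) = 0x1321
s_2 = Round(s_1, k_1) = 0xC77A
s_3 = Round(s_2, k_2) = 0x2CB9
s_4 = Round(s_3, k_3) = 0x4656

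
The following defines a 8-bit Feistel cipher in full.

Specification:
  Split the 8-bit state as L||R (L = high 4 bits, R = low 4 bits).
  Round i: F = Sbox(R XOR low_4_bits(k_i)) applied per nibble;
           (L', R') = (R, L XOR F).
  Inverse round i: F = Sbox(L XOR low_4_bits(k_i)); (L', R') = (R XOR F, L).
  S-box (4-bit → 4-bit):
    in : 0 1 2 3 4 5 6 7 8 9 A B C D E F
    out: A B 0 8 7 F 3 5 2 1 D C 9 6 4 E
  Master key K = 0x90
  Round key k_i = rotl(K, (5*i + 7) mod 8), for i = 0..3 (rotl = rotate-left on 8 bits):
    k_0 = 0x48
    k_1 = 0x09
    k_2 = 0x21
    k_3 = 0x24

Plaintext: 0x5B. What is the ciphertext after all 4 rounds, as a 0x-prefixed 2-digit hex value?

0xB2

s_0 = plaintext = 0x5B
s_1 = Round(s_0, k_0) = 0xBD
s_2 = Round(s_1, k_1) = 0xDC
s_3 = Round(s_2, k_2) = 0xCB
s_4 = Round(s_3, k_3) = 0xB2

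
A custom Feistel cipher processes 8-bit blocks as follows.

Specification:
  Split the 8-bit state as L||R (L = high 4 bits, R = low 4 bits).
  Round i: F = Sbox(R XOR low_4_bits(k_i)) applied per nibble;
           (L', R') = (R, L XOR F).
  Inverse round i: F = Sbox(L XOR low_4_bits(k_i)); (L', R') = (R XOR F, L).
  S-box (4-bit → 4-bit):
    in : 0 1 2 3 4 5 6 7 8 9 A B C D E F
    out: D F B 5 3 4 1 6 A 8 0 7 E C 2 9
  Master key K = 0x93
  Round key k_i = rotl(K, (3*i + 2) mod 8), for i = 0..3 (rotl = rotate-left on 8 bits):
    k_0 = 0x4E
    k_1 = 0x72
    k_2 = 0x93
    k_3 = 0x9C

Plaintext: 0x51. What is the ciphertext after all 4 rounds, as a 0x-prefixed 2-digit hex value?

s_0 = plaintext = 0x51
s_1 = Round(s_0, k_0) = 0x1C
s_2 = Round(s_1, k_1) = 0xC3
s_3 = Round(s_2, k_2) = 0x31
s_4 = Round(s_3, k_3) = 0x1F

0x1F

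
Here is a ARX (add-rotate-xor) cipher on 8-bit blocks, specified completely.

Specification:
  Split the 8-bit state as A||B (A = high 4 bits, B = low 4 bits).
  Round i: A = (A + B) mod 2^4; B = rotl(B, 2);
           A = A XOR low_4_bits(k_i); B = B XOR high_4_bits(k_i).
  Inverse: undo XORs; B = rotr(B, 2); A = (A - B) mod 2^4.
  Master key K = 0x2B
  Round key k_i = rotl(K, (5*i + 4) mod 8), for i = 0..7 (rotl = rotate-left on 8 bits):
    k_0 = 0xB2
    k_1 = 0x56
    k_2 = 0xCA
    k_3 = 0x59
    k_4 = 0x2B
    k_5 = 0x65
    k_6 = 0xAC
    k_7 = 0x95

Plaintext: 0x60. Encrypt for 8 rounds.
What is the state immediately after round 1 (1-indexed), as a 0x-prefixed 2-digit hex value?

s_0 = plaintext = 0x60
s_1 = Round(s_0, k_0) = 0x4B
s_2 = Round(s_1, k_1) = 0x9B
s_3 = Round(s_2, k_2) = 0xE2
s_4 = Round(s_3, k_3) = 0x9D
s_5 = Round(s_4, k_4) = 0xD5
s_6 = Round(s_5, k_5) = 0x73
s_7 = Round(s_6, k_6) = 0x66
s_8 = Round(s_7, k_7) = 0x90

0x4B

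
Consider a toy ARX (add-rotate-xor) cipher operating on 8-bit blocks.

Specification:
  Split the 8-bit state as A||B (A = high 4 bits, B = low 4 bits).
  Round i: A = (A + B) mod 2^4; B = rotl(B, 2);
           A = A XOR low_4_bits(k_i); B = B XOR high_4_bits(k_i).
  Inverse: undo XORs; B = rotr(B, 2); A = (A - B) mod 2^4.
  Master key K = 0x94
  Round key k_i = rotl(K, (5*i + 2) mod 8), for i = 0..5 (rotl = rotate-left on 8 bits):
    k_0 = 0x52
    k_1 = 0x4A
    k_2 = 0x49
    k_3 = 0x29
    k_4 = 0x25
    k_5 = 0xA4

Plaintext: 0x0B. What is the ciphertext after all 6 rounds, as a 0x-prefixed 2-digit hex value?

0xAB

s_0 = plaintext = 0x0B
s_1 = Round(s_0, k_0) = 0x9B
s_2 = Round(s_1, k_1) = 0xEA
s_3 = Round(s_2, k_2) = 0x1E
s_4 = Round(s_3, k_3) = 0x69
s_5 = Round(s_4, k_4) = 0xA4
s_6 = Round(s_5, k_5) = 0xAB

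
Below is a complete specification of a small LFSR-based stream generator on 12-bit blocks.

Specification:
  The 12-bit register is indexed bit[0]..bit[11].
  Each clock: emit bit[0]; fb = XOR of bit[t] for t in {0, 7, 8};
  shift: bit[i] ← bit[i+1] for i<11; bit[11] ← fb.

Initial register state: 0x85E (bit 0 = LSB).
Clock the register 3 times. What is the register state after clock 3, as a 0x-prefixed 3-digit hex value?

reg_0 = 0x85E
clock 1: out=0, reg = 0x42F
clock 2: out=1, reg = 0xA17
clock 3: out=1, reg = 0xD0B

0xD0B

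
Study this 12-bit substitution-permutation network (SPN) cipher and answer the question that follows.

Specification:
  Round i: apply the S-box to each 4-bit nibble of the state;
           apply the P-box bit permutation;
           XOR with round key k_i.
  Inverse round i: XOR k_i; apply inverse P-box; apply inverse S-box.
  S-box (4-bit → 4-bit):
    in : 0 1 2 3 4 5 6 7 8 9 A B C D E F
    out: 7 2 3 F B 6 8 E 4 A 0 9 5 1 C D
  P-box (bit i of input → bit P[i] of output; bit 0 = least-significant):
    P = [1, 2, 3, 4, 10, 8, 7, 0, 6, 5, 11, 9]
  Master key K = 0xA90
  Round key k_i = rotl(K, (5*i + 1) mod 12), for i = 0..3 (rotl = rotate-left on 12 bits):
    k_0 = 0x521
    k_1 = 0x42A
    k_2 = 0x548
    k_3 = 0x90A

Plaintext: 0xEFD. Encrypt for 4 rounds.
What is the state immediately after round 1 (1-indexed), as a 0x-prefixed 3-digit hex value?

0xBA2

s_0 = plaintext = 0xEFD
s_1 = Round(s_0, k_0) = 0xBA2
s_2 = Round(s_1, k_1) = 0x66C
s_3 = Round(s_2, k_2) = 0x743
s_4 = Round(s_3, k_3) = 0x635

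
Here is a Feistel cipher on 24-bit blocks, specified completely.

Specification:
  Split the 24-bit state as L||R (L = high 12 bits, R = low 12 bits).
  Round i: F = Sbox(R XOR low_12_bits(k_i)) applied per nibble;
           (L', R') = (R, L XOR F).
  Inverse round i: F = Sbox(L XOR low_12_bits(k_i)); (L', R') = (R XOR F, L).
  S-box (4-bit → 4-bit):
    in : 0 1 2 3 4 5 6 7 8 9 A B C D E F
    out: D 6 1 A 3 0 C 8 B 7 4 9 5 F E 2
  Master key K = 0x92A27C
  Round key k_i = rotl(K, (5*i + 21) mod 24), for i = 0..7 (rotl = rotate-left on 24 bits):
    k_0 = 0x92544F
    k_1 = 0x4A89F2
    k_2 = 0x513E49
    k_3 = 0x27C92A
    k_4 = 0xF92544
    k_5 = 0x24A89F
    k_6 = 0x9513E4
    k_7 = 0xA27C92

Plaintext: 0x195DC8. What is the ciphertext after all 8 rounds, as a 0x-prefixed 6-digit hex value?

s_0 = plaintext = 0x195DC8
s_1 = Round(s_0, k_0) = 0xDC862D
s_2 = Round(s_1, k_1) = 0x62DF3A
s_3 = Round(s_2, k_2) = 0xF3A0A7
s_4 = Round(s_3, k_3) = 0x0A7885
s_5 = Round(s_4, k_4) = 0x885FF1
s_6 = Round(s_5, k_5) = 0xFF104B
s_7 = Round(s_6, k_6) = 0x04B5B3
s_8 = Round(s_7, k_7) = 0x5B375D

0x5B375D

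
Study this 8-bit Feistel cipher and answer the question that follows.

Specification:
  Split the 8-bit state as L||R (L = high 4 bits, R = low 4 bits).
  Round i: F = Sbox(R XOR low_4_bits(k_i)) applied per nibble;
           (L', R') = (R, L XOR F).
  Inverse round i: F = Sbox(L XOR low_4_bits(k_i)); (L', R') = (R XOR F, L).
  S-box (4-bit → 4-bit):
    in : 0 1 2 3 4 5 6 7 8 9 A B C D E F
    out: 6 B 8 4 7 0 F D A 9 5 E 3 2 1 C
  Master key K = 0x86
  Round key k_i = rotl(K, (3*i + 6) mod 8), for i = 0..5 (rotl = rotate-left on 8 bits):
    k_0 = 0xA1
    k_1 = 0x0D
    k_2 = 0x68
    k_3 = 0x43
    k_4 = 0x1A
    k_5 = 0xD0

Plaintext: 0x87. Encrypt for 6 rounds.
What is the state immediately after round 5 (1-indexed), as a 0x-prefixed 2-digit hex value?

0x96

s_0 = plaintext = 0x87
s_1 = Round(s_0, k_0) = 0x77
s_2 = Round(s_1, k_1) = 0x72
s_3 = Round(s_2, k_2) = 0x22
s_4 = Round(s_3, k_3) = 0x29
s_5 = Round(s_4, k_4) = 0x96
s_6 = Round(s_5, k_5) = 0x66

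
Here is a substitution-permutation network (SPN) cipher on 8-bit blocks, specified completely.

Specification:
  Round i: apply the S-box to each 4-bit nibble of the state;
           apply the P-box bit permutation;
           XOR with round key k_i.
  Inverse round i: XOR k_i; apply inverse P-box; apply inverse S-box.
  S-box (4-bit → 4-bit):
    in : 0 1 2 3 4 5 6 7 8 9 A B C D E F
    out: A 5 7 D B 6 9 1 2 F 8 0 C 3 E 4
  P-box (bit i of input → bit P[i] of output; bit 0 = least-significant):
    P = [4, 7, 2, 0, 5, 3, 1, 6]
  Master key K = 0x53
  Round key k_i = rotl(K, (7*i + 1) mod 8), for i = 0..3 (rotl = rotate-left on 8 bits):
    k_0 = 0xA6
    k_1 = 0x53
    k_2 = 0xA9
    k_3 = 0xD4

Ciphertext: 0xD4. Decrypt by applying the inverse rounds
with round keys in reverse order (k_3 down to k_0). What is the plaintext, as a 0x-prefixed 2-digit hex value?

s_0 = ciphertext = 0xD4
s_1 = InvRound(s_0, k_3) = 0xBB
s_2 = InvRound(s_1, k_2) = 0xF7
s_3 = InvRound(s_2, k_1) = 0x75
s_4 = InvRound(s_3, k_0) = 0xC4

0xC4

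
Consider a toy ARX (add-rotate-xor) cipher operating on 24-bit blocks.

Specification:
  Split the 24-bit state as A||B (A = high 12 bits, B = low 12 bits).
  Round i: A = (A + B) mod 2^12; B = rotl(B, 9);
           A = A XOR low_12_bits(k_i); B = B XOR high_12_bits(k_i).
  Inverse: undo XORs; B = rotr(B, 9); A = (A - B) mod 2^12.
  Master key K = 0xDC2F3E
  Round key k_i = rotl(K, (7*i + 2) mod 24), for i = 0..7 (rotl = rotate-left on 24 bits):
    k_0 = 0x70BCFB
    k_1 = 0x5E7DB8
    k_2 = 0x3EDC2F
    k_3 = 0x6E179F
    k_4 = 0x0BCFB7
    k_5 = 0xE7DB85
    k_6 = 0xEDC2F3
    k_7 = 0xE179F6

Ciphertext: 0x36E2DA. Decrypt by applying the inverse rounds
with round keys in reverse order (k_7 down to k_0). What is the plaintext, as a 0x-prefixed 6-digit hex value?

s_0 = ciphertext = 0x36E2DA
s_1 = InvRound(s_0, k_7) = 0x42A66E
s_2 = InvRound(s_1, k_6) = 0x145594
s_3 = InvRound(s_2, k_5) = 0xB73F4D
s_4 = InvRound(s_3, k_4) = 0x535F8F
s_5 = InvRound(s_4, k_3) = 0x736B74
s_6 = InvRound(s_5, k_2) = 0x64D4CC
s_7 = InvRound(s_6, k_1) = 0x29D958
s_8 = InvRound(s_7, k_0) = 0xBC729F

0xBC729F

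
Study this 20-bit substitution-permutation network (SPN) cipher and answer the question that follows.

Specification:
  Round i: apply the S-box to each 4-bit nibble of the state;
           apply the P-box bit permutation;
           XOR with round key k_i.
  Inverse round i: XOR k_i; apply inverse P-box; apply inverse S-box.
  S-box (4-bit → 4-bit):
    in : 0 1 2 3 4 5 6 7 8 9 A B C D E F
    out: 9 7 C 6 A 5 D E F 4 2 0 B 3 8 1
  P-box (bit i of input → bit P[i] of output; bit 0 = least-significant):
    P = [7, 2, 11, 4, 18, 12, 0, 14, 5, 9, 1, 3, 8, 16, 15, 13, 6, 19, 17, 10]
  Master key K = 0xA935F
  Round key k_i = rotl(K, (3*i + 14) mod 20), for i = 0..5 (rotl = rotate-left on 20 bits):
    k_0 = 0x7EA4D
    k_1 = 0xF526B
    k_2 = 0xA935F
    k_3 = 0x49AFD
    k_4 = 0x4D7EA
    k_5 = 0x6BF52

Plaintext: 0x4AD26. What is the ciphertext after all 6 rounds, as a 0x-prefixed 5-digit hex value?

s_0 = plaintext = 0x4AD26
s_1 = Round(s_0, k_0) = 0xEA4FC
s_2 = Round(s_1, k_1) = 0xA54F7
s_3 = Round(s_2, k_2) = 0x61843
s_4 = Round(s_3, k_3) = 0x74593
s_5 = Round(s_4, k_4) = 0xFFBCD
s_6 = Round(s_5, k_5) = 0x2EE96

0x2EE96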